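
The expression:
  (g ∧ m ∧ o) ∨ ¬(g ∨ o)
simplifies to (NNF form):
(¬g ∧ ¬o) ∨ (g ∧ m ∧ o)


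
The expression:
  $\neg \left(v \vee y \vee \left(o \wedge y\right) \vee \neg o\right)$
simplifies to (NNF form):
$o \wedge \neg v \wedge \neg y$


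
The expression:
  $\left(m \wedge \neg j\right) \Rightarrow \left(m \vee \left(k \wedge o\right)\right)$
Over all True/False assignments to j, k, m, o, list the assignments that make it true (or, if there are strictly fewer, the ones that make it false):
is always true.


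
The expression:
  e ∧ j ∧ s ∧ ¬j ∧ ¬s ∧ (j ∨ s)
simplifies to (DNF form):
False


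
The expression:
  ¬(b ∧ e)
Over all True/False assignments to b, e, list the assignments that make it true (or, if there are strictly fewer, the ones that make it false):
is false only for:
  b=True, e=True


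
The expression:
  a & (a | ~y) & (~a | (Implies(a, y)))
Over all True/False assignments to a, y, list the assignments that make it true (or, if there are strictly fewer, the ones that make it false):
is true only for:
  a=True, y=True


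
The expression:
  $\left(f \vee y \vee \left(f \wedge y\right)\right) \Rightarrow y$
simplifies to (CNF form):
$y \vee \neg f$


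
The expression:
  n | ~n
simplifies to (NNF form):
True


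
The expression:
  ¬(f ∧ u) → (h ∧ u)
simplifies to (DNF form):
(f ∧ u) ∨ (h ∧ u)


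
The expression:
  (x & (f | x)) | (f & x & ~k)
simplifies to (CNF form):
x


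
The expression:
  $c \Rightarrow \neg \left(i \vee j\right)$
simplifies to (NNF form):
$\left(\neg i \wedge \neg j\right) \vee \neg c$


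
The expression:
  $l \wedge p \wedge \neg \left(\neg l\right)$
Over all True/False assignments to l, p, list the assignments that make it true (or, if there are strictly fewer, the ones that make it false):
is true only for:
  l=True, p=True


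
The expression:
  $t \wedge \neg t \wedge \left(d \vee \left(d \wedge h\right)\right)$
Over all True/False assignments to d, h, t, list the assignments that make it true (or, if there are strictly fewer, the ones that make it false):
is never true.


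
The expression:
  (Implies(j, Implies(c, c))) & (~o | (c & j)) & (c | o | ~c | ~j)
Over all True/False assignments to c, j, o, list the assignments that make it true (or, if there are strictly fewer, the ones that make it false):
is false only for:
  c=False, j=False, o=True;
  c=False, j=True, o=True;
  c=True, j=False, o=True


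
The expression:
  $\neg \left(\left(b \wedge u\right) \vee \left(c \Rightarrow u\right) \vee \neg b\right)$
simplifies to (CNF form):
$b \wedge c \wedge \neg u$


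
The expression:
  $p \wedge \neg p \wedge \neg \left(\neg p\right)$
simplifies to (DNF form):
$\text{False}$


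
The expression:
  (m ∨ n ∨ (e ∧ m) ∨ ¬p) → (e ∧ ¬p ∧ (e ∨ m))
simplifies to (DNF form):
(e ∧ ¬p) ∨ (p ∧ ¬m ∧ ¬n)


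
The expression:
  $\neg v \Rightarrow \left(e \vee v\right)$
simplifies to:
$e \vee v$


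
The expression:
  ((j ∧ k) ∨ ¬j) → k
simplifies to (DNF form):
j ∨ k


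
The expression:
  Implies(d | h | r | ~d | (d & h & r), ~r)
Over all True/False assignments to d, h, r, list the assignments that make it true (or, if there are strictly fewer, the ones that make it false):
is true only for:
  d=False, h=False, r=False;
  d=False, h=True, r=False;
  d=True, h=False, r=False;
  d=True, h=True, r=False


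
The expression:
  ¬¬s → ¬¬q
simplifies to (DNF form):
q ∨ ¬s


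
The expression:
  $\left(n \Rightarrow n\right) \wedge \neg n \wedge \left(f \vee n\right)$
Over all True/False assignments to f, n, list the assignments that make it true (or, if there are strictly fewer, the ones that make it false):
is true only for:
  f=True, n=False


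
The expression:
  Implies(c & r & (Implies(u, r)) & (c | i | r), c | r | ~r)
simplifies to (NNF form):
True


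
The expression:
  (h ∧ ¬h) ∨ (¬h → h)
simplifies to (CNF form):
h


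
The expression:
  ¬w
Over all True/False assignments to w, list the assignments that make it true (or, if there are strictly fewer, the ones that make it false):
is true only for:
  w=False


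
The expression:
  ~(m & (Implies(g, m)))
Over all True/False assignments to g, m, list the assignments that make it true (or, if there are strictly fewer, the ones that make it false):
is true only for:
  g=False, m=False;
  g=True, m=False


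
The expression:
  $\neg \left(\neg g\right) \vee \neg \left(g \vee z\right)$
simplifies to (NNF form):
$g \vee \neg z$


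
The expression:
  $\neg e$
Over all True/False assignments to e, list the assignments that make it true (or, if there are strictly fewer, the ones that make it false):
is true only for:
  e=False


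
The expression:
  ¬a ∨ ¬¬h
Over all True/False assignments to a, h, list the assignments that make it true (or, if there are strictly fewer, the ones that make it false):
is false only for:
  a=True, h=False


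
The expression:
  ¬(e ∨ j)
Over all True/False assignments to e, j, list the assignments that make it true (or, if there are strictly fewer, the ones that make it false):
is true only for:
  e=False, j=False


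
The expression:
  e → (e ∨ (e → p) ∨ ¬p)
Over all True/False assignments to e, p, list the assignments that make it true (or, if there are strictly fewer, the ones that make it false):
is always true.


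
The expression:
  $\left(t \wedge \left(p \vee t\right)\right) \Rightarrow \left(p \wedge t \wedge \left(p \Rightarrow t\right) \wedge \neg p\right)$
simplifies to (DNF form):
$\neg t$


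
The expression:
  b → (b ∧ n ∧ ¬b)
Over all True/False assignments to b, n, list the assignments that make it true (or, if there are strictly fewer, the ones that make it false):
is true only for:
  b=False, n=False;
  b=False, n=True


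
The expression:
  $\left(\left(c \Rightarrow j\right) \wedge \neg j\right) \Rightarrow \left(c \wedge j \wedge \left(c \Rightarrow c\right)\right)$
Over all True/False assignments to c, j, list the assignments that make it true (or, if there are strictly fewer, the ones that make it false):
is false only for:
  c=False, j=False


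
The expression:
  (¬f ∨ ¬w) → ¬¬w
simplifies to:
w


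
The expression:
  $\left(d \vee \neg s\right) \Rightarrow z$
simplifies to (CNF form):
$\left(s \vee z\right) \wedge \left(z \vee \neg d\right)$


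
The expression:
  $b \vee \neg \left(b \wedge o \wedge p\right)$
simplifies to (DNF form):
$\text{True}$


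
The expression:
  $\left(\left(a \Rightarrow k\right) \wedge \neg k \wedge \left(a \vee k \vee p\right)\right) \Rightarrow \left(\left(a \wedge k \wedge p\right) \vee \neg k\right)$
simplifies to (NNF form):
$\text{True}$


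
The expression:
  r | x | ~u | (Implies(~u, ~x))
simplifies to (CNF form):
True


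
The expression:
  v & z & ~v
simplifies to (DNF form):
False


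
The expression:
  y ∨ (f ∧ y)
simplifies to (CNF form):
y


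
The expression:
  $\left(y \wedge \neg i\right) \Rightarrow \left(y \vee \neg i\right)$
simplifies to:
$\text{True}$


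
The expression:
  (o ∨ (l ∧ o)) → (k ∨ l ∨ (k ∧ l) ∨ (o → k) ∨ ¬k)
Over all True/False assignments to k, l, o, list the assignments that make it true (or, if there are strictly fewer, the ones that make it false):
is always true.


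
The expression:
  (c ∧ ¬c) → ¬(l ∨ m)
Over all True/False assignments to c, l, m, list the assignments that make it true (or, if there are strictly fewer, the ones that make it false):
is always true.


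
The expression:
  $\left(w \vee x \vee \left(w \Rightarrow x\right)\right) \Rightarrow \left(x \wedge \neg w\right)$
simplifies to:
$x \wedge \neg w$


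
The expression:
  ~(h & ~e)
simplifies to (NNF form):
e | ~h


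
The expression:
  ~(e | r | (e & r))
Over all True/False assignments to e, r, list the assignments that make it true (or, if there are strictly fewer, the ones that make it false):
is true only for:
  e=False, r=False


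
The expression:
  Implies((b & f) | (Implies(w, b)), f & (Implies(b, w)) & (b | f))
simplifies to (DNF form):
(f & w) | (f & ~b) | (w & ~b)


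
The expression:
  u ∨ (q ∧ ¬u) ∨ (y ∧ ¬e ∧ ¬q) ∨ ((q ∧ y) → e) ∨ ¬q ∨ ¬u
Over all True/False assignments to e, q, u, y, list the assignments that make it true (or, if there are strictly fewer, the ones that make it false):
is always true.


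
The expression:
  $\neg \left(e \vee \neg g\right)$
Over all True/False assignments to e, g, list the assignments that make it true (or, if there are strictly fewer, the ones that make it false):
is true only for:
  e=False, g=True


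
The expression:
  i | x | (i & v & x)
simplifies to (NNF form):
i | x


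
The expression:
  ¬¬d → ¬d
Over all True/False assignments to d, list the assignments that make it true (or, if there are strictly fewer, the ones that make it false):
is true only for:
  d=False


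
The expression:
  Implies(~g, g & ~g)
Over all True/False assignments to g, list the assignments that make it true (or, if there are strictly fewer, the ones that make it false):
is true only for:
  g=True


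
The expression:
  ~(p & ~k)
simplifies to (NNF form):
k | ~p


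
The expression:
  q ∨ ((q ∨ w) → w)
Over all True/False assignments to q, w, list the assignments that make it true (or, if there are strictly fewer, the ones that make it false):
is always true.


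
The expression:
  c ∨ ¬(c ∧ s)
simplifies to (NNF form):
True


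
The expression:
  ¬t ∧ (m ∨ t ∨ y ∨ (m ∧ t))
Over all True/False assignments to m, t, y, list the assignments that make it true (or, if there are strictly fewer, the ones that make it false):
is true only for:
  m=False, t=False, y=True;
  m=True, t=False, y=False;
  m=True, t=False, y=True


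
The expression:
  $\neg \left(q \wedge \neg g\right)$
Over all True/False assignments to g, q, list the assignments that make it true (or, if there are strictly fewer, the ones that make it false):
is false only for:
  g=False, q=True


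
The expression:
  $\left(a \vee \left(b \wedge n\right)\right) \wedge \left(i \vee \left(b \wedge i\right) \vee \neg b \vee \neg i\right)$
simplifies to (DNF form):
$a \vee \left(b \wedge n\right)$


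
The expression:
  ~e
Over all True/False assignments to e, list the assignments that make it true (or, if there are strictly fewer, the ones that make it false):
is true only for:
  e=False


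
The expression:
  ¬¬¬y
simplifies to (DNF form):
¬y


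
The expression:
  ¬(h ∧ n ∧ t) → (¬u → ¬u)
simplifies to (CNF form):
True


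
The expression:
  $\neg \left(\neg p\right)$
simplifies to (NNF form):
$p$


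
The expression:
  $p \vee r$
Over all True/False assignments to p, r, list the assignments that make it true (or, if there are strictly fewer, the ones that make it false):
is false only for:
  p=False, r=False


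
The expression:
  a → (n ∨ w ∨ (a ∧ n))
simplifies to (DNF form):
n ∨ w ∨ ¬a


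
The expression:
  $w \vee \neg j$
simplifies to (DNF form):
$w \vee \neg j$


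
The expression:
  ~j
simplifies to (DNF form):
~j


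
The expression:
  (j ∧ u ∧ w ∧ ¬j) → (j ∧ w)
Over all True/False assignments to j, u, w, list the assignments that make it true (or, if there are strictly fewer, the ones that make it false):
is always true.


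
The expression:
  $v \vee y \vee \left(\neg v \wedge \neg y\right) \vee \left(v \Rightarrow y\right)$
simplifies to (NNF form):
$\text{True}$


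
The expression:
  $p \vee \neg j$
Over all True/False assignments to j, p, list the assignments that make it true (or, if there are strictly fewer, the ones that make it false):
is false only for:
  j=True, p=False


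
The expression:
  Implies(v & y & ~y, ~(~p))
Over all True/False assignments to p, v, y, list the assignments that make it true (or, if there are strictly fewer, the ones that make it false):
is always true.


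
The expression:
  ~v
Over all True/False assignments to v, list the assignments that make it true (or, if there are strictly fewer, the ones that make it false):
is true only for:
  v=False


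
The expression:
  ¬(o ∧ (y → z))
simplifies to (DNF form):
(y ∧ ¬z) ∨ ¬o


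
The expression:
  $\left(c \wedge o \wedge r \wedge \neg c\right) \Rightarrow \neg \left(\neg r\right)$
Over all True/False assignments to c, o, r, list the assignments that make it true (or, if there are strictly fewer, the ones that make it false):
is always true.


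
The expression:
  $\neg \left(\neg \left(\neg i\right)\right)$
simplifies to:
$\neg i$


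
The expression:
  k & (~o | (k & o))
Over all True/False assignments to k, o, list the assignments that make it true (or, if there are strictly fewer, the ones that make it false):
is true only for:
  k=True, o=False;
  k=True, o=True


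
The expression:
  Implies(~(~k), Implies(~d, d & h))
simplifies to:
d | ~k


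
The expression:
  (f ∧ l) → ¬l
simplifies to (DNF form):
¬f ∨ ¬l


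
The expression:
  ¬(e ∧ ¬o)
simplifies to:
o ∨ ¬e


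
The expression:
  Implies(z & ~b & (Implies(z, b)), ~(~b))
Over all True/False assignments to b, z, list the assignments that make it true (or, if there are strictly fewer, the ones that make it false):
is always true.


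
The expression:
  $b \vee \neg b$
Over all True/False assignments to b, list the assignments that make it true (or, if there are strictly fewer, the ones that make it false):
is always true.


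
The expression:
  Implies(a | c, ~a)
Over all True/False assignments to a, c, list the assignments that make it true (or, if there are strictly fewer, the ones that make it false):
is true only for:
  a=False, c=False;
  a=False, c=True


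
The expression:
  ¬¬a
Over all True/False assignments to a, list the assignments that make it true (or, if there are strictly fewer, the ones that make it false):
is true only for:
  a=True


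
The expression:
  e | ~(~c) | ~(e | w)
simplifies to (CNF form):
c | e | ~w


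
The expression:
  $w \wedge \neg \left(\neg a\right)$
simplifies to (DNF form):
$a \wedge w$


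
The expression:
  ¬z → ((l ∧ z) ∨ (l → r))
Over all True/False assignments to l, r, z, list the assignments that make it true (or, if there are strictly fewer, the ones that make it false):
is false only for:
  l=True, r=False, z=False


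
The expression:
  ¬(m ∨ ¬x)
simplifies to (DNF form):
x ∧ ¬m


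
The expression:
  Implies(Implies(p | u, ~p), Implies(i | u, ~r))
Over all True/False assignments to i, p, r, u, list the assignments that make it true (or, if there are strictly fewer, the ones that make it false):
is false only for:
  i=False, p=False, r=True, u=True;
  i=True, p=False, r=True, u=False;
  i=True, p=False, r=True, u=True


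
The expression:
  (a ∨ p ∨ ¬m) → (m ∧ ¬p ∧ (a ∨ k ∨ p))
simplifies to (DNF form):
m ∧ ¬p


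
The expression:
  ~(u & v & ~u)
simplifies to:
True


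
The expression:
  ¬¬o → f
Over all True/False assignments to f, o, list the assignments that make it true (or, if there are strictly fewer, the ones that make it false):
is false only for:
  f=False, o=True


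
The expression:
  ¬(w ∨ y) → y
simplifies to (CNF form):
w ∨ y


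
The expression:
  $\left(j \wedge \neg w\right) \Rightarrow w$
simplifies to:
$w \vee \neg j$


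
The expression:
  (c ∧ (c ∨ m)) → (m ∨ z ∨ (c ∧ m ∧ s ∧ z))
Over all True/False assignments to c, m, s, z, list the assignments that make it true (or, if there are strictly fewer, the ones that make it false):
is false only for:
  c=True, m=False, s=False, z=False;
  c=True, m=False, s=True, z=False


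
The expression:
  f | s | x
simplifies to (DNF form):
f | s | x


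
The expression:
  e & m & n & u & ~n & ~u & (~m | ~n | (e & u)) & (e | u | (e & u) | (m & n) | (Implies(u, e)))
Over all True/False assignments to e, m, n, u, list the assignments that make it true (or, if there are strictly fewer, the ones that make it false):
is never true.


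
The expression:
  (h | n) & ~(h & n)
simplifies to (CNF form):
(h | n) & (~h | ~n)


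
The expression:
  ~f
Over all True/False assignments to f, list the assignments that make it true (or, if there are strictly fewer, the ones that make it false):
is true only for:
  f=False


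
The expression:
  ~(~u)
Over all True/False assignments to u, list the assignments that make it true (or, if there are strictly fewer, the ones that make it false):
is true only for:
  u=True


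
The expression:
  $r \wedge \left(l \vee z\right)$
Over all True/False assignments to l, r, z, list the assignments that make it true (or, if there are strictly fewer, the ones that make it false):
is true only for:
  l=False, r=True, z=True;
  l=True, r=True, z=False;
  l=True, r=True, z=True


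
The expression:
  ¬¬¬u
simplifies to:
¬u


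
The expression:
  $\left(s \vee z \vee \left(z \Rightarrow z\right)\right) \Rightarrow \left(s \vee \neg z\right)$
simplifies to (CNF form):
$s \vee \neg z$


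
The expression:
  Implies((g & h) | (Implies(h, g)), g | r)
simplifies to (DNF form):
g | h | r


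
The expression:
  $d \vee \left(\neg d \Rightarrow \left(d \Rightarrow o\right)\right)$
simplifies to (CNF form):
$\text{True}$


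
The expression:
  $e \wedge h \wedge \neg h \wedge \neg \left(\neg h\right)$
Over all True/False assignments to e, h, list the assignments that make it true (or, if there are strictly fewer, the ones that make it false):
is never true.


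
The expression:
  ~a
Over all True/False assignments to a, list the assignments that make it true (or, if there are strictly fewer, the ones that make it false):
is true only for:
  a=False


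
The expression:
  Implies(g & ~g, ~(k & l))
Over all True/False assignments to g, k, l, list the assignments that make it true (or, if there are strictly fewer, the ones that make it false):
is always true.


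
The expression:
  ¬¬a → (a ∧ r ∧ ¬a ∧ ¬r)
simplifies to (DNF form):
¬a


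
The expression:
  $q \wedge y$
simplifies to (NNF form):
$q \wedge y$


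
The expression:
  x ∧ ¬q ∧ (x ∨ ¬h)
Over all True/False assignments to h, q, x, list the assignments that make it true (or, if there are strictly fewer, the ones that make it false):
is true only for:
  h=False, q=False, x=True;
  h=True, q=False, x=True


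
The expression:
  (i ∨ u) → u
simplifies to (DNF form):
u ∨ ¬i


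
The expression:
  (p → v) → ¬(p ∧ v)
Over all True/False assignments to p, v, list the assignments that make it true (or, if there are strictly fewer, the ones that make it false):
is false only for:
  p=True, v=True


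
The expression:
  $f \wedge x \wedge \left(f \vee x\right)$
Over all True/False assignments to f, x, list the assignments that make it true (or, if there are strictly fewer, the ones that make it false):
is true only for:
  f=True, x=True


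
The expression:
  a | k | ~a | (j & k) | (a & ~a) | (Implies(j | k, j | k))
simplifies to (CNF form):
True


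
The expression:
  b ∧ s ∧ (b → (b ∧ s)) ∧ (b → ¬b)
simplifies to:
False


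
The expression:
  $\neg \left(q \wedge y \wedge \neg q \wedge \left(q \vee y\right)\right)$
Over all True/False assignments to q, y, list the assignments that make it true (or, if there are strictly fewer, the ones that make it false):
is always true.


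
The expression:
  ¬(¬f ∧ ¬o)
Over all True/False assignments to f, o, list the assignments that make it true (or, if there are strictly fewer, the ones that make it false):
is false only for:
  f=False, o=False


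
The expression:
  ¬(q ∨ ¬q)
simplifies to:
False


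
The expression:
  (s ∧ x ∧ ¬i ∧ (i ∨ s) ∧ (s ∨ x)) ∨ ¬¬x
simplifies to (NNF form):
x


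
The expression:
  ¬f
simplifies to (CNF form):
¬f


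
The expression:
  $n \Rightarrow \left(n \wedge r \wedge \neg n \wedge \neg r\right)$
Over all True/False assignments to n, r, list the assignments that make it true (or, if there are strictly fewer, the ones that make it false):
is true only for:
  n=False, r=False;
  n=False, r=True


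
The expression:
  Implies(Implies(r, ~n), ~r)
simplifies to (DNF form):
n | ~r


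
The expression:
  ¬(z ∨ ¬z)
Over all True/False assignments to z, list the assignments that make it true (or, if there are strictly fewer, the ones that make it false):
is never true.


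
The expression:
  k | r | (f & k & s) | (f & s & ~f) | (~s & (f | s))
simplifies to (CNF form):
(f | k | r) & (k | r | ~s)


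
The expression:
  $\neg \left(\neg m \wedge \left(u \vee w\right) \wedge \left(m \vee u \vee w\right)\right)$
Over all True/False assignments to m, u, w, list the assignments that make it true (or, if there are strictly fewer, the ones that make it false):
is false only for:
  m=False, u=False, w=True;
  m=False, u=True, w=False;
  m=False, u=True, w=True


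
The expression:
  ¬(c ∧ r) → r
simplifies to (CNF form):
r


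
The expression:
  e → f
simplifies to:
f ∨ ¬e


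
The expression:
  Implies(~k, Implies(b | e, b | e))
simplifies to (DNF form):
True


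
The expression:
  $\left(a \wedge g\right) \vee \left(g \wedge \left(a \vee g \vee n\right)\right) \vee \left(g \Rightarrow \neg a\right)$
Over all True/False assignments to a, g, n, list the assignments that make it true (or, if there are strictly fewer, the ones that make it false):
is always true.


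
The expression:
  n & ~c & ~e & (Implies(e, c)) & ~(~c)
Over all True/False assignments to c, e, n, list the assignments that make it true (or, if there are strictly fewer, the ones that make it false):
is never true.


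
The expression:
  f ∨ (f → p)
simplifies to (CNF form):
True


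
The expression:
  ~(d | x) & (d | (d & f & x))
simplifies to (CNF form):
False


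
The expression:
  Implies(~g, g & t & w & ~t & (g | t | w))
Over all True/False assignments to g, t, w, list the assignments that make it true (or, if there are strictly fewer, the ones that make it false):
is true only for:
  g=True, t=False, w=False;
  g=True, t=False, w=True;
  g=True, t=True, w=False;
  g=True, t=True, w=True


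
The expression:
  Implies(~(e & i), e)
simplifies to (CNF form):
e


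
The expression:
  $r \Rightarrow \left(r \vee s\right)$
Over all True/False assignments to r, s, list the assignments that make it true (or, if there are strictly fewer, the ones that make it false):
is always true.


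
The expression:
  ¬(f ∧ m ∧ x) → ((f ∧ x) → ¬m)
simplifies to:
True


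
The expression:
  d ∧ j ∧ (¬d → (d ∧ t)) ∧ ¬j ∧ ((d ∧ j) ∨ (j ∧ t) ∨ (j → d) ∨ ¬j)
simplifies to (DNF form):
False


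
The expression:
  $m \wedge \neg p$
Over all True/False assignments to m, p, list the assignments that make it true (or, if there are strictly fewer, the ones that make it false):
is true only for:
  m=True, p=False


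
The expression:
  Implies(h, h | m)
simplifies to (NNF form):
True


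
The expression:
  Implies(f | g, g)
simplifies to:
g | ~f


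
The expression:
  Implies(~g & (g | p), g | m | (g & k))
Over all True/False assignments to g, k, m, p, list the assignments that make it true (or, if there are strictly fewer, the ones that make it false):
is false only for:
  g=False, k=False, m=False, p=True;
  g=False, k=True, m=False, p=True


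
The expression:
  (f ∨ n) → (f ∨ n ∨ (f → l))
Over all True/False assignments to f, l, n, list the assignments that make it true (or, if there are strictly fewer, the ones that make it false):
is always true.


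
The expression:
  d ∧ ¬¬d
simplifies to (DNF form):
d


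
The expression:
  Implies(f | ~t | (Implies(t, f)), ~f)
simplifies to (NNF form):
~f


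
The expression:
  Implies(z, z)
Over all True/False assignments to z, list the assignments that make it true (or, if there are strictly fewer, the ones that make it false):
is always true.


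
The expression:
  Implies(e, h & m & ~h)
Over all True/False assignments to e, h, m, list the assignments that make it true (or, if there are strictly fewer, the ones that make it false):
is true only for:
  e=False, h=False, m=False;
  e=False, h=False, m=True;
  e=False, h=True, m=False;
  e=False, h=True, m=True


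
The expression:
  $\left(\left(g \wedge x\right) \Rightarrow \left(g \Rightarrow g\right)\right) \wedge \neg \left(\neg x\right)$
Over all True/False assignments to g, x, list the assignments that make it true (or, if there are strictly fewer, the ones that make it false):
is true only for:
  g=False, x=True;
  g=True, x=True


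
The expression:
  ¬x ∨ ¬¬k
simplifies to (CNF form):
k ∨ ¬x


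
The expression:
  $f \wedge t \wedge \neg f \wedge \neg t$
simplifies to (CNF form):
$\text{False}$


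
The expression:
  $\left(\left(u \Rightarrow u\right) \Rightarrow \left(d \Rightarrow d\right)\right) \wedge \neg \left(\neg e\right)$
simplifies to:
$e$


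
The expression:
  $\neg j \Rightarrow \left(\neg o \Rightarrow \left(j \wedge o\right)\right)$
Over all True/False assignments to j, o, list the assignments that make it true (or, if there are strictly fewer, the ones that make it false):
is false only for:
  j=False, o=False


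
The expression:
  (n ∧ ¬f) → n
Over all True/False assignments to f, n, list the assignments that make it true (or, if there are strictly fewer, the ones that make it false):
is always true.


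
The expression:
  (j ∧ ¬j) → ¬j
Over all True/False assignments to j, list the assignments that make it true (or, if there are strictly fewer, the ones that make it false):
is always true.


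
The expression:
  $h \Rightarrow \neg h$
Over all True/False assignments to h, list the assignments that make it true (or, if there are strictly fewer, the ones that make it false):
is true only for:
  h=False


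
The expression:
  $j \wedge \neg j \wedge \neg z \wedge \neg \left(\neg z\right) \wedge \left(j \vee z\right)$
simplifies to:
$\text{False}$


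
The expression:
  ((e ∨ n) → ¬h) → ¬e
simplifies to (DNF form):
h ∨ ¬e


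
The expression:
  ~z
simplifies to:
~z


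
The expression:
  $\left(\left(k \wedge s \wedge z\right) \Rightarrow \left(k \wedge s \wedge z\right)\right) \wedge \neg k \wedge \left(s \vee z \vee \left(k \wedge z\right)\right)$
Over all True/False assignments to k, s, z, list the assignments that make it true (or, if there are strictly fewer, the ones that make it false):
is true only for:
  k=False, s=False, z=True;
  k=False, s=True, z=False;
  k=False, s=True, z=True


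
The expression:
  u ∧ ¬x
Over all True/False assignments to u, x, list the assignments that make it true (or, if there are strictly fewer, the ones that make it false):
is true only for:
  u=True, x=False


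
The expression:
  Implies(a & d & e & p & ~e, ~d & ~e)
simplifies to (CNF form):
True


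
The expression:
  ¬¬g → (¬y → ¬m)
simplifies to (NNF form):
y ∨ ¬g ∨ ¬m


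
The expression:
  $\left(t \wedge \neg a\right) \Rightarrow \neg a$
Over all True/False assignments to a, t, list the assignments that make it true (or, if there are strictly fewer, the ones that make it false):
is always true.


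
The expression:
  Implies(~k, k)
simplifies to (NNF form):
k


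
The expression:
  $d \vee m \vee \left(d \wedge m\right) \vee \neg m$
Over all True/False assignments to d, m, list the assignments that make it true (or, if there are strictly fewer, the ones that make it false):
is always true.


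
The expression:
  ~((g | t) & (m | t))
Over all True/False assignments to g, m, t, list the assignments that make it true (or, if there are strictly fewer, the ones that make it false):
is true only for:
  g=False, m=False, t=False;
  g=False, m=True, t=False;
  g=True, m=False, t=False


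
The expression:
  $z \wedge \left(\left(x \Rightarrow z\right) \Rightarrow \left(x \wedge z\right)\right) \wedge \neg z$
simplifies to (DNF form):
$\text{False}$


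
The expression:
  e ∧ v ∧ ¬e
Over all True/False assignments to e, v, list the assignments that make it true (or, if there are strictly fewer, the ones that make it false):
is never true.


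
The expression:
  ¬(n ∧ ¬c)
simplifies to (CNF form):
c ∨ ¬n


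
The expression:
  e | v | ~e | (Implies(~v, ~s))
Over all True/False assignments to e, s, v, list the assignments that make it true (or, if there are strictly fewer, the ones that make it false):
is always true.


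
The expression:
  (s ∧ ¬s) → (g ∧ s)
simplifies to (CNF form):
True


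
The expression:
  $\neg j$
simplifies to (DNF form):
$\neg j$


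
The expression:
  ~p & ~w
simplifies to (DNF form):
~p & ~w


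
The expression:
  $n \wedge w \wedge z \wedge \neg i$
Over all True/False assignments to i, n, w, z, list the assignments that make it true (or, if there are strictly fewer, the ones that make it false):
is true only for:
  i=False, n=True, w=True, z=True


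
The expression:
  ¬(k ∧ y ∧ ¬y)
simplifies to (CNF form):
True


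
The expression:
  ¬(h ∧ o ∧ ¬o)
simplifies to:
True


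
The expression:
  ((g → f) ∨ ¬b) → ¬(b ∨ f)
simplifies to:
¬f ∧ (g ∨ ¬b)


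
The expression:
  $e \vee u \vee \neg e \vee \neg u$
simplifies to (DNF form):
$\text{True}$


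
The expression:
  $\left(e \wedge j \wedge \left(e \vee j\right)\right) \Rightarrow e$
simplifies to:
$\text{True}$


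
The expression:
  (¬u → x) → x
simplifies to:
x ∨ ¬u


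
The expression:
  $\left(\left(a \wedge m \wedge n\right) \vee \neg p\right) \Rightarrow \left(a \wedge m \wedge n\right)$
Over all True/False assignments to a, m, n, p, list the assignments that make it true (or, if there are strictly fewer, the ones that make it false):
is false only for:
  a=False, m=False, n=False, p=False;
  a=False, m=False, n=True, p=False;
  a=False, m=True, n=False, p=False;
  a=False, m=True, n=True, p=False;
  a=True, m=False, n=False, p=False;
  a=True, m=False, n=True, p=False;
  a=True, m=True, n=False, p=False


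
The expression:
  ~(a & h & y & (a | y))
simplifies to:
~a | ~h | ~y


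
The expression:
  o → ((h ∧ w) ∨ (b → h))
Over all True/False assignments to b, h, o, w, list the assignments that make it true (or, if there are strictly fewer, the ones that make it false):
is false only for:
  b=True, h=False, o=True, w=False;
  b=True, h=False, o=True, w=True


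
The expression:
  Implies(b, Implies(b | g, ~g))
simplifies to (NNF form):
~b | ~g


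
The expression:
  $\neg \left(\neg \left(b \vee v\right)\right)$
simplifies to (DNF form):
$b \vee v$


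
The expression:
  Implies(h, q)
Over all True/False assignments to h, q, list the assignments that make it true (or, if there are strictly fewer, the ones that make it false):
is false only for:
  h=True, q=False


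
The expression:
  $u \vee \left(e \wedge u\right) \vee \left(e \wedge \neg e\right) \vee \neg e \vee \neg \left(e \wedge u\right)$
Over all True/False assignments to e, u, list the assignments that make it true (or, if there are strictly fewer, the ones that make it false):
is always true.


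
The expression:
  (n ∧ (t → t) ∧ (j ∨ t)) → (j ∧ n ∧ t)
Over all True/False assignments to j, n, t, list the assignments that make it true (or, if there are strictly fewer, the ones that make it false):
is false only for:
  j=False, n=True, t=True;
  j=True, n=True, t=False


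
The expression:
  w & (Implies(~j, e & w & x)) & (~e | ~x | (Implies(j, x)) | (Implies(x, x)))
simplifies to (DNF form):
(j & w) | (e & w & x)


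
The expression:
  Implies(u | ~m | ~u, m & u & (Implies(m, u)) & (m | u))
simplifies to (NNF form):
m & u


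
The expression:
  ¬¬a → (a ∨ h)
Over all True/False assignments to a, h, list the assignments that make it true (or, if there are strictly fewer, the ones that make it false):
is always true.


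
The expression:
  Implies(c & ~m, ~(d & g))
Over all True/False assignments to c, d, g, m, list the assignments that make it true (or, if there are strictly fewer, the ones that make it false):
is false only for:
  c=True, d=True, g=True, m=False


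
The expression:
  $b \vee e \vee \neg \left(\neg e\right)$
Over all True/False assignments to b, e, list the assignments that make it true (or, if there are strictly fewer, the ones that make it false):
is false only for:
  b=False, e=False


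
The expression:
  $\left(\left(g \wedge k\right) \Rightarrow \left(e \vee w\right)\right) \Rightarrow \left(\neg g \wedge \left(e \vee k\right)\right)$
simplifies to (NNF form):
$\left(e \vee k\right) \wedge \left(\neg e \vee \neg g\right) \wedge \left(\neg g \vee \neg w\right)$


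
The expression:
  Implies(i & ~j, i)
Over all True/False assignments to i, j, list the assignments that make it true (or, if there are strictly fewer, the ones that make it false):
is always true.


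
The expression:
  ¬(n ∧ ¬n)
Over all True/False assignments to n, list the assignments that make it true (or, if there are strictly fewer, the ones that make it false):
is always true.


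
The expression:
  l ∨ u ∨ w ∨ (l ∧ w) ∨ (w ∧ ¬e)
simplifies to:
l ∨ u ∨ w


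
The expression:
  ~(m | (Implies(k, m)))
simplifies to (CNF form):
k & ~m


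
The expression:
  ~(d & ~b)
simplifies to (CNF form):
b | ~d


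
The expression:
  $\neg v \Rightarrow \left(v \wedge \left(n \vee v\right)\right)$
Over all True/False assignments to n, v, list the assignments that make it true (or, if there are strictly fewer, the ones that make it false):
is true only for:
  n=False, v=True;
  n=True, v=True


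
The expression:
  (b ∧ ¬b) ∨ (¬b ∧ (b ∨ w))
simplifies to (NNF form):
w ∧ ¬b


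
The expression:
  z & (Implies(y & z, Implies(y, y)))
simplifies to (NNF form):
z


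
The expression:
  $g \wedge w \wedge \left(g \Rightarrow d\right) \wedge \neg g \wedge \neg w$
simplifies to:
$\text{False}$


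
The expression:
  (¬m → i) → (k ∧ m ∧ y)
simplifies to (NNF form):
(¬i ∧ ¬m) ∨ (k ∧ m ∧ y)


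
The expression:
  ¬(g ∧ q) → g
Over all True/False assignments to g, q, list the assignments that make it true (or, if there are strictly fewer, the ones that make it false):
is true only for:
  g=True, q=False;
  g=True, q=True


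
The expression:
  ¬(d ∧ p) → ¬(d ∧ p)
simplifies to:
True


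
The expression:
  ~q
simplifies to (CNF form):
~q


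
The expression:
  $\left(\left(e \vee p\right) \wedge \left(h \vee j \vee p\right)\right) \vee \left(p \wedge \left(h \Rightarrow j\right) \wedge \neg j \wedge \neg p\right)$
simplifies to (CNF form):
$\left(e \vee p\right) \wedge \left(h \vee j \vee p\right)$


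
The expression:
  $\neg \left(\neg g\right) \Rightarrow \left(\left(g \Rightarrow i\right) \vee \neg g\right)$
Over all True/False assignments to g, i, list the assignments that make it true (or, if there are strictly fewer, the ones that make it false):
is false only for:
  g=True, i=False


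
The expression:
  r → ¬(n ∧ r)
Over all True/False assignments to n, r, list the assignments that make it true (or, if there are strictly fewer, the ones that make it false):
is false only for:
  n=True, r=True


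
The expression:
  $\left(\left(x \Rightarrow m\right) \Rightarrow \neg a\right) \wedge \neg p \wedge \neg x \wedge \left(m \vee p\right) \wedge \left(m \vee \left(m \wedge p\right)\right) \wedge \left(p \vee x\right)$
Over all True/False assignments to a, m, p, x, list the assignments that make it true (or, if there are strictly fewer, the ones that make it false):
is never true.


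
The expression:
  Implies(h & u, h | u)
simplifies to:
True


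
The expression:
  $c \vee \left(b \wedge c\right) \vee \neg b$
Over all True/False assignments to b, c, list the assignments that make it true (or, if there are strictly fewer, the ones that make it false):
is false only for:
  b=True, c=False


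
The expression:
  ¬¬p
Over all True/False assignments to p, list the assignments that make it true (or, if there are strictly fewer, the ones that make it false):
is true only for:
  p=True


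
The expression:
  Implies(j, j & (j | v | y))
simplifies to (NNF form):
True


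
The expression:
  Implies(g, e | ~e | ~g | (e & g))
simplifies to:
True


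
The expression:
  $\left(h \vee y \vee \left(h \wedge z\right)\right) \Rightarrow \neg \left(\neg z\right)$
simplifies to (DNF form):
$z \vee \left(\neg h \wedge \neg y\right)$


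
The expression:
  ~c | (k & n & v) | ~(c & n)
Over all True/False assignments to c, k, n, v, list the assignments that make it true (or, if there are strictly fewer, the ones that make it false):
is false only for:
  c=True, k=False, n=True, v=False;
  c=True, k=False, n=True, v=True;
  c=True, k=True, n=True, v=False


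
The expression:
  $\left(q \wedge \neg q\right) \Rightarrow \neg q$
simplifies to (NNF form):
$\text{True}$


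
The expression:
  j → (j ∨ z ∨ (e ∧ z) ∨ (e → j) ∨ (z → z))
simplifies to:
True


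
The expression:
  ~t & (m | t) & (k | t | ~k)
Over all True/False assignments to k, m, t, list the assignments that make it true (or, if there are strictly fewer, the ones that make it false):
is true only for:
  k=False, m=True, t=False;
  k=True, m=True, t=False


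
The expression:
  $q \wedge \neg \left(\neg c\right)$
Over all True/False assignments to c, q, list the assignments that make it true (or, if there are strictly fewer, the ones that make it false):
is true only for:
  c=True, q=True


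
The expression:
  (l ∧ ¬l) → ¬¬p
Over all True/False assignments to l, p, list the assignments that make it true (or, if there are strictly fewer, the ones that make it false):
is always true.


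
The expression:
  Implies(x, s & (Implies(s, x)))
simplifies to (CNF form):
s | ~x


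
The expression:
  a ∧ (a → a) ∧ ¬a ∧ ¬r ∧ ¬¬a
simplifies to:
False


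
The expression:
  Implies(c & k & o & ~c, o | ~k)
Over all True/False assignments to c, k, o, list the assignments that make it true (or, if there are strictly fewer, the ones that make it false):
is always true.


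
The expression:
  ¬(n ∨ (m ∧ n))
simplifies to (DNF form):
¬n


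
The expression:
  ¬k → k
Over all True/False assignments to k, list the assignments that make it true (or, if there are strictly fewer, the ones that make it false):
is true only for:
  k=True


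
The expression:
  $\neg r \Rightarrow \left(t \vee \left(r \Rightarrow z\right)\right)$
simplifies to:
$\text{True}$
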